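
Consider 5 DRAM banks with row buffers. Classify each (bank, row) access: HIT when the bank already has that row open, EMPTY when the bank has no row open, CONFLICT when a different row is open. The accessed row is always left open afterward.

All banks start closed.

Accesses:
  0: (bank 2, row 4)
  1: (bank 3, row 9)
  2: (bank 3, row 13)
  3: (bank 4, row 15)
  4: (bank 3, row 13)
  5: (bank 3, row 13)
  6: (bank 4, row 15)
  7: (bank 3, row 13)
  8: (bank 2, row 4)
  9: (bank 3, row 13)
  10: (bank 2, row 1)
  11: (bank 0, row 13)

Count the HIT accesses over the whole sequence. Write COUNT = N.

step 0: bank2 None->4 [EMPTY]
step 1: bank3 None->9 [EMPTY]
step 2: bank3 9->13 [CONFLICT]
step 3: bank4 None->15 [EMPTY]
step 4: bank3 13->13 [HIT]
step 5: bank3 13->13 [HIT]
step 6: bank4 15->15 [HIT]
step 7: bank3 13->13 [HIT]
step 8: bank2 4->4 [HIT]
step 9: bank3 13->13 [HIT]
step 10: bank2 4->1 [CONFLICT]
step 11: bank0 None->13 [EMPTY]

COUNT = 6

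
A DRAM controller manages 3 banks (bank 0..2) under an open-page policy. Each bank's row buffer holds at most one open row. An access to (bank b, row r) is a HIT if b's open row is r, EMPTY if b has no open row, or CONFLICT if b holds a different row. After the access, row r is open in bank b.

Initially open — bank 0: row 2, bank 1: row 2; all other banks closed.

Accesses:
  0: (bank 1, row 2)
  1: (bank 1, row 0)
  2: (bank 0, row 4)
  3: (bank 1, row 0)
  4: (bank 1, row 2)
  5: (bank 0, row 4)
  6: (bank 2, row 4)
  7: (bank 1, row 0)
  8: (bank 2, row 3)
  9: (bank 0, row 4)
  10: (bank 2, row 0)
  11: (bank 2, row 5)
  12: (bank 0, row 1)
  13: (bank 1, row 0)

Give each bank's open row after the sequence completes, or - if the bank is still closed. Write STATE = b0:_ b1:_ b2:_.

STATE = b0:1 b1:0 b2:5

#0 (1,2) H  (was 2)
#1 (1,0) C  (was 2)
#2 (0,4) C  (was 2)
#3 (1,0) H  (was 0)
#4 (1,2) C  (was 0)
#5 (0,4) H  (was 4)
#6 (2,4) E
#7 (1,0) C  (was 2)
#8 (2,3) C  (was 4)
#9 (0,4) H  (was 4)
#10 (2,0) C  (was 3)
#11 (2,5) C  (was 0)
#12 (0,1) C  (was 4)
#13 (1,0) H  (was 0)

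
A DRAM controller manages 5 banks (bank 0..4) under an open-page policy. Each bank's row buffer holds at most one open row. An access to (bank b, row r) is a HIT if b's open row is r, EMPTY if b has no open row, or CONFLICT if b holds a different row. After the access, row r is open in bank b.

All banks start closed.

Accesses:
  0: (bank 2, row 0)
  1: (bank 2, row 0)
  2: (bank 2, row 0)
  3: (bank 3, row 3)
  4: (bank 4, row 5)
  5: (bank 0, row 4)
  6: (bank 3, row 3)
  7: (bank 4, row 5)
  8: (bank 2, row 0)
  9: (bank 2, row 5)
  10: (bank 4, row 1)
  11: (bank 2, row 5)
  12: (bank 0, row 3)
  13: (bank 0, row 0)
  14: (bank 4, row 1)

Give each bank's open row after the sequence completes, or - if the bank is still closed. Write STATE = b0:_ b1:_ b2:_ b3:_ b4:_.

STATE = b0:0 b1:- b2:5 b3:3 b4:1

step 0: bank2 None->0 [EMPTY]
step 1: bank2 0->0 [HIT]
step 2: bank2 0->0 [HIT]
step 3: bank3 None->3 [EMPTY]
step 4: bank4 None->5 [EMPTY]
step 5: bank0 None->4 [EMPTY]
step 6: bank3 3->3 [HIT]
step 7: bank4 5->5 [HIT]
step 8: bank2 0->0 [HIT]
step 9: bank2 0->5 [CONFLICT]
step 10: bank4 5->1 [CONFLICT]
step 11: bank2 5->5 [HIT]
step 12: bank0 4->3 [CONFLICT]
step 13: bank0 3->0 [CONFLICT]
step 14: bank4 1->1 [HIT]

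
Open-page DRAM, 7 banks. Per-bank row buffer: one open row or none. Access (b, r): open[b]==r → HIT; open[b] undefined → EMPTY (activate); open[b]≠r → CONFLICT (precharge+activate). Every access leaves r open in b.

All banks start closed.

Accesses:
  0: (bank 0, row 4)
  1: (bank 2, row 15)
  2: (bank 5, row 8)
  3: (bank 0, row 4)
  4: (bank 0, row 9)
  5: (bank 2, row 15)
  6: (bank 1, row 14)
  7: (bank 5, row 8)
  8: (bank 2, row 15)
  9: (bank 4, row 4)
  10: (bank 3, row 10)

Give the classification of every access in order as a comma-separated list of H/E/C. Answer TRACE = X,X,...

step 0: bank0 None->4 [EMPTY]
step 1: bank2 None->15 [EMPTY]
step 2: bank5 None->8 [EMPTY]
step 3: bank0 4->4 [HIT]
step 4: bank0 4->9 [CONFLICT]
step 5: bank2 15->15 [HIT]
step 6: bank1 None->14 [EMPTY]
step 7: bank5 8->8 [HIT]
step 8: bank2 15->15 [HIT]
step 9: bank4 None->4 [EMPTY]
step 10: bank3 None->10 [EMPTY]

TRACE = E,E,E,H,C,H,E,H,H,E,E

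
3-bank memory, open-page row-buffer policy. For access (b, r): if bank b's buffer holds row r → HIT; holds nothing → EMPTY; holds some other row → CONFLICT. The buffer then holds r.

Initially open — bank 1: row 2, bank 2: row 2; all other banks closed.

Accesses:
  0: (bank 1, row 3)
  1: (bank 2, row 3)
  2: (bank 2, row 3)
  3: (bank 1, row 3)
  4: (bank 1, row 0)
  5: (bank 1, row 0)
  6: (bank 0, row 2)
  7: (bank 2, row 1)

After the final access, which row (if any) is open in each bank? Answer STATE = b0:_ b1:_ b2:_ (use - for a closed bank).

STATE = b0:2 b1:0 b2:1

0: bank 1 row 3 — prev 2 → CONFLICT
1: bank 2 row 3 — prev 2 → CONFLICT
2: bank 2 row 3 — prev 3 → HIT
3: bank 1 row 3 — prev 3 → HIT
4: bank 1 row 0 — prev 3 → CONFLICT
5: bank 1 row 0 — prev 0 → HIT
6: bank 0 row 2 — prev None → EMPTY
7: bank 2 row 1 — prev 3 → CONFLICT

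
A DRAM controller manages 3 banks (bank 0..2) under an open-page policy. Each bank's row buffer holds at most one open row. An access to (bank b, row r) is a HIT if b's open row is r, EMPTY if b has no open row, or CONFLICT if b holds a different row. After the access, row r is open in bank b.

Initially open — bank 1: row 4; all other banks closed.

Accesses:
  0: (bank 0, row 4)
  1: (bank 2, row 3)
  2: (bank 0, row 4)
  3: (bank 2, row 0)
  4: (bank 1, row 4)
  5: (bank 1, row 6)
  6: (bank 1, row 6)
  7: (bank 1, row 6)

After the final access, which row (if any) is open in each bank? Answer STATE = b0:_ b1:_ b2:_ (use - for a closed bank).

0: bank 0 row 4 — prev None → EMPTY
1: bank 2 row 3 — prev None → EMPTY
2: bank 0 row 4 — prev 4 → HIT
3: bank 2 row 0 — prev 3 → CONFLICT
4: bank 1 row 4 — prev 4 → HIT
5: bank 1 row 6 — prev 4 → CONFLICT
6: bank 1 row 6 — prev 6 → HIT
7: bank 1 row 6 — prev 6 → HIT

STATE = b0:4 b1:6 b2:0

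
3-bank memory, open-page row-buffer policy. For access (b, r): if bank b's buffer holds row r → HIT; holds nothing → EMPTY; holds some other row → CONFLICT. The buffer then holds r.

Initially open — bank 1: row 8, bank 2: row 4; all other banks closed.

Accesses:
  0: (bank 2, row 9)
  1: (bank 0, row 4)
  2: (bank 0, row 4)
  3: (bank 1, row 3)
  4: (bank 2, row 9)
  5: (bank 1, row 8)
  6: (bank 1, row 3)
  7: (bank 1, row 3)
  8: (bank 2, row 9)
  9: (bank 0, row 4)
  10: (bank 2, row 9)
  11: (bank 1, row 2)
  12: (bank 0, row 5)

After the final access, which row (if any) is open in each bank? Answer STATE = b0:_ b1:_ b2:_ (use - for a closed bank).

STATE = b0:5 b1:2 b2:9

  [0] b2 r9: had r4 ⇒ C
  [1] b0 r4: no row ⇒ E
  [2] b0 r4: had r4 ⇒ H
  [3] b1 r3: had r8 ⇒ C
  [4] b2 r9: had r9 ⇒ H
  [5] b1 r8: had r3 ⇒ C
  [6] b1 r3: had r8 ⇒ C
  [7] b1 r3: had r3 ⇒ H
  [8] b2 r9: had r9 ⇒ H
  [9] b0 r4: had r4 ⇒ H
  [10] b2 r9: had r9 ⇒ H
  [11] b1 r2: had r3 ⇒ C
  [12] b0 r5: had r4 ⇒ C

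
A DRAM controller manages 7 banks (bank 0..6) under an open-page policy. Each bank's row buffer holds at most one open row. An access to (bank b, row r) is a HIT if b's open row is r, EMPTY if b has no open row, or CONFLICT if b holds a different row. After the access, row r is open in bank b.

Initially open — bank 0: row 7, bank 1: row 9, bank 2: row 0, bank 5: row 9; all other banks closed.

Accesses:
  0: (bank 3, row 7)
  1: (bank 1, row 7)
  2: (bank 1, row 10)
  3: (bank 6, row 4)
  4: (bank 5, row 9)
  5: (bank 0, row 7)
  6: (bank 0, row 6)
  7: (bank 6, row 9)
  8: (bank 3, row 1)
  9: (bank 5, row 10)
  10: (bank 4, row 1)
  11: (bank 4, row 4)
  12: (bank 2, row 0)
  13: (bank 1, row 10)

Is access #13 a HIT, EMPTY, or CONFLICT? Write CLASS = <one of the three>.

  [0] b3 r7: no row ⇒ E
  [1] b1 r7: had r9 ⇒ C
  [2] b1 r10: had r7 ⇒ C
  [3] b6 r4: no row ⇒ E
  [4] b5 r9: had r9 ⇒ H
  [5] b0 r7: had r7 ⇒ H
  [6] b0 r6: had r7 ⇒ C
  [7] b6 r9: had r4 ⇒ C
  [8] b3 r1: had r7 ⇒ C
  [9] b5 r10: had r9 ⇒ C
  [10] b4 r1: no row ⇒ E
  [11] b4 r4: had r1 ⇒ C
  [12] b2 r0: had r0 ⇒ H
  [13] b1 r10: had r10 ⇒ H

CLASS = HIT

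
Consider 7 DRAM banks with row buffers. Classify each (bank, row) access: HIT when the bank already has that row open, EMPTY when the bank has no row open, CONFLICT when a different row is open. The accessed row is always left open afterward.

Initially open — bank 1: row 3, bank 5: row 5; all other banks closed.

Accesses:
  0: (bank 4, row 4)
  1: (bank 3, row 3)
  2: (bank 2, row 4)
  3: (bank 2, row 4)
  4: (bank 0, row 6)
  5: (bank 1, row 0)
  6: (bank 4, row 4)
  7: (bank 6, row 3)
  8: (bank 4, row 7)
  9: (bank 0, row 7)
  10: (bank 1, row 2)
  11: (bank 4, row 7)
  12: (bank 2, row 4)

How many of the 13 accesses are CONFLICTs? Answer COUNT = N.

step 0: bank4 None->4 [EMPTY]
step 1: bank3 None->3 [EMPTY]
step 2: bank2 None->4 [EMPTY]
step 3: bank2 4->4 [HIT]
step 4: bank0 None->6 [EMPTY]
step 5: bank1 3->0 [CONFLICT]
step 6: bank4 4->4 [HIT]
step 7: bank6 None->3 [EMPTY]
step 8: bank4 4->7 [CONFLICT]
step 9: bank0 6->7 [CONFLICT]
step 10: bank1 0->2 [CONFLICT]
step 11: bank4 7->7 [HIT]
step 12: bank2 4->4 [HIT]

COUNT = 4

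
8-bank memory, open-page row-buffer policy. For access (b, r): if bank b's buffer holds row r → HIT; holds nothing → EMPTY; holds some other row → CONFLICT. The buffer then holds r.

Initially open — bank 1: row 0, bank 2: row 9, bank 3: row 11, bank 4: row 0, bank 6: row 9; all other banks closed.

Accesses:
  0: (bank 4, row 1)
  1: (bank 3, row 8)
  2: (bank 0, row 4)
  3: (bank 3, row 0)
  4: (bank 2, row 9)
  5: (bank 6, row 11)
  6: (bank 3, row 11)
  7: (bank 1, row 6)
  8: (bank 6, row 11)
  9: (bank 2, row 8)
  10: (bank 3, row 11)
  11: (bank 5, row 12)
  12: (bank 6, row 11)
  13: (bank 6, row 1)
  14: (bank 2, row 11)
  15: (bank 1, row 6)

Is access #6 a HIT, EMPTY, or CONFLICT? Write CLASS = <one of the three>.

CLASS = CONFLICT

#0 (4,1) C  (was 0)
#1 (3,8) C  (was 11)
#2 (0,4) E
#3 (3,0) C  (was 8)
#4 (2,9) H  (was 9)
#5 (6,11) C  (was 9)
#6 (3,11) C  (was 0)
#7 (1,6) C  (was 0)
#8 (6,11) H  (was 11)
#9 (2,8) C  (was 9)
#10 (3,11) H  (was 11)
#11 (5,12) E
#12 (6,11) H  (was 11)
#13 (6,1) C  (was 11)
#14 (2,11) C  (was 8)
#15 (1,6) H  (was 6)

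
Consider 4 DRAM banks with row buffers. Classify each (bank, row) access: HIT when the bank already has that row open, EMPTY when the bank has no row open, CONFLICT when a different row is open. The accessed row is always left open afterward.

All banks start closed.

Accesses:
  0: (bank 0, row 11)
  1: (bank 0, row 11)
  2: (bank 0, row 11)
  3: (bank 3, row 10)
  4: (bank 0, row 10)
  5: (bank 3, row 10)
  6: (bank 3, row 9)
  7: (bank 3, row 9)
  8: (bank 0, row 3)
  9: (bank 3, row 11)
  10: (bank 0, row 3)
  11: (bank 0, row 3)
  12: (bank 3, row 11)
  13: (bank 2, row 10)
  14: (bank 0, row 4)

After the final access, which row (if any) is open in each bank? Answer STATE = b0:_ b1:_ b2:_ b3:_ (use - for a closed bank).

STATE = b0:4 b1:- b2:10 b3:11

0: bank 0 row 11 — prev None → EMPTY
1: bank 0 row 11 — prev 11 → HIT
2: bank 0 row 11 — prev 11 → HIT
3: bank 3 row 10 — prev None → EMPTY
4: bank 0 row 10 — prev 11 → CONFLICT
5: bank 3 row 10 — prev 10 → HIT
6: bank 3 row 9 — prev 10 → CONFLICT
7: bank 3 row 9 — prev 9 → HIT
8: bank 0 row 3 — prev 10 → CONFLICT
9: bank 3 row 11 — prev 9 → CONFLICT
10: bank 0 row 3 — prev 3 → HIT
11: bank 0 row 3 — prev 3 → HIT
12: bank 3 row 11 — prev 11 → HIT
13: bank 2 row 10 — prev None → EMPTY
14: bank 0 row 4 — prev 3 → CONFLICT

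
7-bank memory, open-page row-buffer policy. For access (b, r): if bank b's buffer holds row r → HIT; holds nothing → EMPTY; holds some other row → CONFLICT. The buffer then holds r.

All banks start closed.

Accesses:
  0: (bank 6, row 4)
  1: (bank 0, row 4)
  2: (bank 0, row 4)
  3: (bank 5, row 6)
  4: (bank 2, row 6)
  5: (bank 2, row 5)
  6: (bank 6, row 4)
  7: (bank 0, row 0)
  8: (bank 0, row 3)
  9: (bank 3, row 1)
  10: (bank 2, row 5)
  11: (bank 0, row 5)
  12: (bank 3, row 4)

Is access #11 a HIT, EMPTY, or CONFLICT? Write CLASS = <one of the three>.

0: bank 6 row 4 — prev None → EMPTY
1: bank 0 row 4 — prev None → EMPTY
2: bank 0 row 4 — prev 4 → HIT
3: bank 5 row 6 — prev None → EMPTY
4: bank 2 row 6 — prev None → EMPTY
5: bank 2 row 5 — prev 6 → CONFLICT
6: bank 6 row 4 — prev 4 → HIT
7: bank 0 row 0 — prev 4 → CONFLICT
8: bank 0 row 3 — prev 0 → CONFLICT
9: bank 3 row 1 — prev None → EMPTY
10: bank 2 row 5 — prev 5 → HIT
11: bank 0 row 5 — prev 3 → CONFLICT
12: bank 3 row 4 — prev 1 → CONFLICT

CLASS = CONFLICT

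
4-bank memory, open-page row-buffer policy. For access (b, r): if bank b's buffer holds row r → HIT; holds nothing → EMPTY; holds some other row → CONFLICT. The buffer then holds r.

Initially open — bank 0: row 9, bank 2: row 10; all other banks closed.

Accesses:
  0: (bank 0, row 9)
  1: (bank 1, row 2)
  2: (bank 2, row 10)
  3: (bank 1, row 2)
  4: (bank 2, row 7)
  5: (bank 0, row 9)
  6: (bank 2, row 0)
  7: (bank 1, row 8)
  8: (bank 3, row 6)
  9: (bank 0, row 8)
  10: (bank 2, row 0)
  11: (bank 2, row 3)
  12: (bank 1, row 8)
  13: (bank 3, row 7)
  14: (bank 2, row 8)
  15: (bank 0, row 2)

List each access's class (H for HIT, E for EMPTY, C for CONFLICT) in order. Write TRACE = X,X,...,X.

0: bank 0 row 9 — prev 9 → HIT
1: bank 1 row 2 — prev None → EMPTY
2: bank 2 row 10 — prev 10 → HIT
3: bank 1 row 2 — prev 2 → HIT
4: bank 2 row 7 — prev 10 → CONFLICT
5: bank 0 row 9 — prev 9 → HIT
6: bank 2 row 0 — prev 7 → CONFLICT
7: bank 1 row 8 — prev 2 → CONFLICT
8: bank 3 row 6 — prev None → EMPTY
9: bank 0 row 8 — prev 9 → CONFLICT
10: bank 2 row 0 — prev 0 → HIT
11: bank 2 row 3 — prev 0 → CONFLICT
12: bank 1 row 8 — prev 8 → HIT
13: bank 3 row 7 — prev 6 → CONFLICT
14: bank 2 row 8 — prev 3 → CONFLICT
15: bank 0 row 2 — prev 8 → CONFLICT

TRACE = H,E,H,H,C,H,C,C,E,C,H,C,H,C,C,C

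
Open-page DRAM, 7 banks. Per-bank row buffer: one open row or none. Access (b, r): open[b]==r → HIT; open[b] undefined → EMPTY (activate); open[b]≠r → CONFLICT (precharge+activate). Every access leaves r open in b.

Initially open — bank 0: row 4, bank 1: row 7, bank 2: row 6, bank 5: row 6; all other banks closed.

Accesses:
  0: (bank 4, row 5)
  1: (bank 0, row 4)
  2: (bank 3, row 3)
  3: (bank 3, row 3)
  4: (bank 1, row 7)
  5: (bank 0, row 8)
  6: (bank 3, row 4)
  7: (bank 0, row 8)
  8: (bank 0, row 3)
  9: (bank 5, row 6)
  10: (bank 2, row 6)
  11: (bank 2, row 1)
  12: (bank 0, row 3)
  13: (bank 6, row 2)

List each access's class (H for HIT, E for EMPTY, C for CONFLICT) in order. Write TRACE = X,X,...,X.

0: bank 4 row 5 — prev None → EMPTY
1: bank 0 row 4 — prev 4 → HIT
2: bank 3 row 3 — prev None → EMPTY
3: bank 3 row 3 — prev 3 → HIT
4: bank 1 row 7 — prev 7 → HIT
5: bank 0 row 8 — prev 4 → CONFLICT
6: bank 3 row 4 — prev 3 → CONFLICT
7: bank 0 row 8 — prev 8 → HIT
8: bank 0 row 3 — prev 8 → CONFLICT
9: bank 5 row 6 — prev 6 → HIT
10: bank 2 row 6 — prev 6 → HIT
11: bank 2 row 1 — prev 6 → CONFLICT
12: bank 0 row 3 — prev 3 → HIT
13: bank 6 row 2 — prev None → EMPTY

TRACE = E,H,E,H,H,C,C,H,C,H,H,C,H,E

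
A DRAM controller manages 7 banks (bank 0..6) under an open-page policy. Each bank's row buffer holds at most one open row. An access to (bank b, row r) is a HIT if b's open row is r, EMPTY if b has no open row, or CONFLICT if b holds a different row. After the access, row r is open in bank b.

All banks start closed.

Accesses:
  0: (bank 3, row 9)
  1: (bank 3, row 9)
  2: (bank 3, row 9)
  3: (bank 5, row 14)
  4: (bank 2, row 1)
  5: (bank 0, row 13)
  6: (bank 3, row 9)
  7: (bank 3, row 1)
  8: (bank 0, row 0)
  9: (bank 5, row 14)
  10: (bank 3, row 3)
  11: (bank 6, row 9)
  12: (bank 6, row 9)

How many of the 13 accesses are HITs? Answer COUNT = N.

step 0: bank3 None->9 [EMPTY]
step 1: bank3 9->9 [HIT]
step 2: bank3 9->9 [HIT]
step 3: bank5 None->14 [EMPTY]
step 4: bank2 None->1 [EMPTY]
step 5: bank0 None->13 [EMPTY]
step 6: bank3 9->9 [HIT]
step 7: bank3 9->1 [CONFLICT]
step 8: bank0 13->0 [CONFLICT]
step 9: bank5 14->14 [HIT]
step 10: bank3 1->3 [CONFLICT]
step 11: bank6 None->9 [EMPTY]
step 12: bank6 9->9 [HIT]

COUNT = 5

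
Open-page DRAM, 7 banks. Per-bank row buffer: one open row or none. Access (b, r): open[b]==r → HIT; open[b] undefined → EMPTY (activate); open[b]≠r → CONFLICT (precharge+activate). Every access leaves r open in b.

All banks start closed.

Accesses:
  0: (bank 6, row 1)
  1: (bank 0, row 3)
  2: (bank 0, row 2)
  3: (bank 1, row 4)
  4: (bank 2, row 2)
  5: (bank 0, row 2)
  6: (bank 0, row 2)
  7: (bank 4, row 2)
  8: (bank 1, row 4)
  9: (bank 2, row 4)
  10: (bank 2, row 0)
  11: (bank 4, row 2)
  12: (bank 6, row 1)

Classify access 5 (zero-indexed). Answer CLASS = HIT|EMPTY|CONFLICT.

step 0: bank6 None->1 [EMPTY]
step 1: bank0 None->3 [EMPTY]
step 2: bank0 3->2 [CONFLICT]
step 3: bank1 None->4 [EMPTY]
step 4: bank2 None->2 [EMPTY]
step 5: bank0 2->2 [HIT]
step 6: bank0 2->2 [HIT]
step 7: bank4 None->2 [EMPTY]
step 8: bank1 4->4 [HIT]
step 9: bank2 2->4 [CONFLICT]
step 10: bank2 4->0 [CONFLICT]
step 11: bank4 2->2 [HIT]
step 12: bank6 1->1 [HIT]

CLASS = HIT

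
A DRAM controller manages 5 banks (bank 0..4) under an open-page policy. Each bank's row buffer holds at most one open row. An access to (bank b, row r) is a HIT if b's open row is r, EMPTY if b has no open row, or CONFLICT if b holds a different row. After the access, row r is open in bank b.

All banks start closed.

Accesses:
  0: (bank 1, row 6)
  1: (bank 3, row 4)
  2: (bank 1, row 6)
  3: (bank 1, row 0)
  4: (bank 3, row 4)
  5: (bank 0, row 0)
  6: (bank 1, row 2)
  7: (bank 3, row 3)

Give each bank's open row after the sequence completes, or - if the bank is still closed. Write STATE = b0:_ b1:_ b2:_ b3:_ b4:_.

  [0] b1 r6: no row ⇒ E
  [1] b3 r4: no row ⇒ E
  [2] b1 r6: had r6 ⇒ H
  [3] b1 r0: had r6 ⇒ C
  [4] b3 r4: had r4 ⇒ H
  [5] b0 r0: no row ⇒ E
  [6] b1 r2: had r0 ⇒ C
  [7] b3 r3: had r4 ⇒ C

STATE = b0:0 b1:2 b2:- b3:3 b4:-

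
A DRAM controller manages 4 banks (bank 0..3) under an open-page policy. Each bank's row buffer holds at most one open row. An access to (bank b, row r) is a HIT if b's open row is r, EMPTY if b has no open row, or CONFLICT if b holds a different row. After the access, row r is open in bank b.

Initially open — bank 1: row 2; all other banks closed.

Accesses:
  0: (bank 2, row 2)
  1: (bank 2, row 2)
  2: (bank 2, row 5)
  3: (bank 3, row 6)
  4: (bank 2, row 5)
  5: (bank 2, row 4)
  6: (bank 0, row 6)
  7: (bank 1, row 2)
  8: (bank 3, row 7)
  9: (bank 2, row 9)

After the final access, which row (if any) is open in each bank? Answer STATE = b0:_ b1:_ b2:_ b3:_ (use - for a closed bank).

STATE = b0:6 b1:2 b2:9 b3:7

step 0: bank2 None->2 [EMPTY]
step 1: bank2 2->2 [HIT]
step 2: bank2 2->5 [CONFLICT]
step 3: bank3 None->6 [EMPTY]
step 4: bank2 5->5 [HIT]
step 5: bank2 5->4 [CONFLICT]
step 6: bank0 None->6 [EMPTY]
step 7: bank1 2->2 [HIT]
step 8: bank3 6->7 [CONFLICT]
step 9: bank2 4->9 [CONFLICT]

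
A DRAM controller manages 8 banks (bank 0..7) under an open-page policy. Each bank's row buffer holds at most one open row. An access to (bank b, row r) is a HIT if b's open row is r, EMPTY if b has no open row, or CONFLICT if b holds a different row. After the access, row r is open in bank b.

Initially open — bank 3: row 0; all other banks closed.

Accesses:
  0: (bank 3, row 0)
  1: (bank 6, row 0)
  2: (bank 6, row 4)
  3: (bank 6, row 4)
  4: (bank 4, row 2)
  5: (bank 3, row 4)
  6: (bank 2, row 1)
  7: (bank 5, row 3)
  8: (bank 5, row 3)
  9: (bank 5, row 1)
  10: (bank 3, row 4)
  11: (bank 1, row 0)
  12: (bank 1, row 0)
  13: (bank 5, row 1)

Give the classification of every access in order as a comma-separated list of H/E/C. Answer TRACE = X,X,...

TRACE = H,E,C,H,E,C,E,E,H,C,H,E,H,H

#0 (3,0) H  (was 0)
#1 (6,0) E
#2 (6,4) C  (was 0)
#3 (6,4) H  (was 4)
#4 (4,2) E
#5 (3,4) C  (was 0)
#6 (2,1) E
#7 (5,3) E
#8 (5,3) H  (was 3)
#9 (5,1) C  (was 3)
#10 (3,4) H  (was 4)
#11 (1,0) E
#12 (1,0) H  (was 0)
#13 (5,1) H  (was 1)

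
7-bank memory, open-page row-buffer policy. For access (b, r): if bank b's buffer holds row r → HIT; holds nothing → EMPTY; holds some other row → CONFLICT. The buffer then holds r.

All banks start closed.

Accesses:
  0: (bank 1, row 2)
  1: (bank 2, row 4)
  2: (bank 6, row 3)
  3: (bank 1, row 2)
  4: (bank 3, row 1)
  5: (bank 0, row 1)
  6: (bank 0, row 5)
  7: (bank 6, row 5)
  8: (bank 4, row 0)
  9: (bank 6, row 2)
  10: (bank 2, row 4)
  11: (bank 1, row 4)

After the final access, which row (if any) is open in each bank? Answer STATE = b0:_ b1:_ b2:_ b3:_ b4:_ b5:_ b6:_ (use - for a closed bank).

STATE = b0:5 b1:4 b2:4 b3:1 b4:0 b5:- b6:2

  [0] b1 r2: no row ⇒ E
  [1] b2 r4: no row ⇒ E
  [2] b6 r3: no row ⇒ E
  [3] b1 r2: had r2 ⇒ H
  [4] b3 r1: no row ⇒ E
  [5] b0 r1: no row ⇒ E
  [6] b0 r5: had r1 ⇒ C
  [7] b6 r5: had r3 ⇒ C
  [8] b4 r0: no row ⇒ E
  [9] b6 r2: had r5 ⇒ C
  [10] b2 r4: had r4 ⇒ H
  [11] b1 r4: had r2 ⇒ C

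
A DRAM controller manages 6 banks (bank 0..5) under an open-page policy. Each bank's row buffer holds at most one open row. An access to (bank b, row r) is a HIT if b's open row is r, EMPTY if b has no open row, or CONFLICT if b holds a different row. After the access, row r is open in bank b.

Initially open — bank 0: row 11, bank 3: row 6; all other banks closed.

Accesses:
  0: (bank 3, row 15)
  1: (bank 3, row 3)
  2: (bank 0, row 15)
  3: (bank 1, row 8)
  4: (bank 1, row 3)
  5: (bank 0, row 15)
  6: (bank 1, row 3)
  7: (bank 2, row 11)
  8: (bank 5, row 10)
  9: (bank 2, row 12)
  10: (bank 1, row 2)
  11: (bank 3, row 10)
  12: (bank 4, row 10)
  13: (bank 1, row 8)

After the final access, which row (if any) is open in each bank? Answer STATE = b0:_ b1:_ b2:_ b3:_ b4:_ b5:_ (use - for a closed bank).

#0 (3,15) C  (was 6)
#1 (3,3) C  (was 15)
#2 (0,15) C  (was 11)
#3 (1,8) E
#4 (1,3) C  (was 8)
#5 (0,15) H  (was 15)
#6 (1,3) H  (was 3)
#7 (2,11) E
#8 (5,10) E
#9 (2,12) C  (was 11)
#10 (1,2) C  (was 3)
#11 (3,10) C  (was 3)
#12 (4,10) E
#13 (1,8) C  (was 2)

STATE = b0:15 b1:8 b2:12 b3:10 b4:10 b5:10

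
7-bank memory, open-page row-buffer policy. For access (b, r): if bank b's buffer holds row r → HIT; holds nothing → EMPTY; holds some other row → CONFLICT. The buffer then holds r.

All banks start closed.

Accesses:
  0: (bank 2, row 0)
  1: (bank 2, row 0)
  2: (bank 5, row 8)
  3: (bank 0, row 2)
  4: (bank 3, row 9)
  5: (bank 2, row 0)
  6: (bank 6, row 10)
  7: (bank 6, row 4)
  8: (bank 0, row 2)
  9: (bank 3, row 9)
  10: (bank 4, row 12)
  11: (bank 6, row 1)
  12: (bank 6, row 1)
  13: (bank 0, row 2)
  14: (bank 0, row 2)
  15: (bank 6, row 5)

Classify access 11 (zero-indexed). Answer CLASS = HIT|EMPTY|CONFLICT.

CLASS = CONFLICT

#0 (2,0) E
#1 (2,0) H  (was 0)
#2 (5,8) E
#3 (0,2) E
#4 (3,9) E
#5 (2,0) H  (was 0)
#6 (6,10) E
#7 (6,4) C  (was 10)
#8 (0,2) H  (was 2)
#9 (3,9) H  (was 9)
#10 (4,12) E
#11 (6,1) C  (was 4)
#12 (6,1) H  (was 1)
#13 (0,2) H  (was 2)
#14 (0,2) H  (was 2)
#15 (6,5) C  (was 1)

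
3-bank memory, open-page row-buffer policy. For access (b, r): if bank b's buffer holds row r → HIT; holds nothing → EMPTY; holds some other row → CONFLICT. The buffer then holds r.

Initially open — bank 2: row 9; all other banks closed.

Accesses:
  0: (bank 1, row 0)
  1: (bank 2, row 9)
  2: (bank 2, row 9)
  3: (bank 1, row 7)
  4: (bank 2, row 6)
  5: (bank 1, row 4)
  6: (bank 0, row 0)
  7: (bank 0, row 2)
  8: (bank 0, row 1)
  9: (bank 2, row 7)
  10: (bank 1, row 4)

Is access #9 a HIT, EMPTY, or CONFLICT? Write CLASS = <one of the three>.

CLASS = CONFLICT

0: bank 1 row 0 — prev None → EMPTY
1: bank 2 row 9 — prev 9 → HIT
2: bank 2 row 9 — prev 9 → HIT
3: bank 1 row 7 — prev 0 → CONFLICT
4: bank 2 row 6 — prev 9 → CONFLICT
5: bank 1 row 4 — prev 7 → CONFLICT
6: bank 0 row 0 — prev None → EMPTY
7: bank 0 row 2 — prev 0 → CONFLICT
8: bank 0 row 1 — prev 2 → CONFLICT
9: bank 2 row 7 — prev 6 → CONFLICT
10: bank 1 row 4 — prev 4 → HIT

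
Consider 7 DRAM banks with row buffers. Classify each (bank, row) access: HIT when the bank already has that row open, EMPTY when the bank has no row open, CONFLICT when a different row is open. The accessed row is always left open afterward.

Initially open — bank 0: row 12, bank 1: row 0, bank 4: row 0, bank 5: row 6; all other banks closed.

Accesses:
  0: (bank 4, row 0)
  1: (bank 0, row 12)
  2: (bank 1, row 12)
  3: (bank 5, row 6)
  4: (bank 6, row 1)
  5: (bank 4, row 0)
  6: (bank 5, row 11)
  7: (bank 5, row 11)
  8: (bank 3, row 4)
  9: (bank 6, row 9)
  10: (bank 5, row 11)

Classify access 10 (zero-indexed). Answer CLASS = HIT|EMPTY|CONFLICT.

CLASS = HIT

0: bank 4 row 0 — prev 0 → HIT
1: bank 0 row 12 — prev 12 → HIT
2: bank 1 row 12 — prev 0 → CONFLICT
3: bank 5 row 6 — prev 6 → HIT
4: bank 6 row 1 — prev None → EMPTY
5: bank 4 row 0 — prev 0 → HIT
6: bank 5 row 11 — prev 6 → CONFLICT
7: bank 5 row 11 — prev 11 → HIT
8: bank 3 row 4 — prev None → EMPTY
9: bank 6 row 9 — prev 1 → CONFLICT
10: bank 5 row 11 — prev 11 → HIT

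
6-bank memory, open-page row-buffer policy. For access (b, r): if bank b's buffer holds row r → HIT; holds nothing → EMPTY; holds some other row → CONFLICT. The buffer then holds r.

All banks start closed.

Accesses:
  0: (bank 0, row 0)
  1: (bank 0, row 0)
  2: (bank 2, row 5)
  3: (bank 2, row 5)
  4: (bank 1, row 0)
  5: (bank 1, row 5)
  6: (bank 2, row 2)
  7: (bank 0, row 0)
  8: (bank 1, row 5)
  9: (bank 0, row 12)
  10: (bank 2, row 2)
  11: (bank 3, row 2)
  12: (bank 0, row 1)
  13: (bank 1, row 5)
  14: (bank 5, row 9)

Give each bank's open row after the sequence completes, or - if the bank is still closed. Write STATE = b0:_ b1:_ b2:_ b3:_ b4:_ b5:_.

0: bank 0 row 0 — prev None → EMPTY
1: bank 0 row 0 — prev 0 → HIT
2: bank 2 row 5 — prev None → EMPTY
3: bank 2 row 5 — prev 5 → HIT
4: bank 1 row 0 — prev None → EMPTY
5: bank 1 row 5 — prev 0 → CONFLICT
6: bank 2 row 2 — prev 5 → CONFLICT
7: bank 0 row 0 — prev 0 → HIT
8: bank 1 row 5 — prev 5 → HIT
9: bank 0 row 12 — prev 0 → CONFLICT
10: bank 2 row 2 — prev 2 → HIT
11: bank 3 row 2 — prev None → EMPTY
12: bank 0 row 1 — prev 12 → CONFLICT
13: bank 1 row 5 — prev 5 → HIT
14: bank 5 row 9 — prev None → EMPTY

STATE = b0:1 b1:5 b2:2 b3:2 b4:- b5:9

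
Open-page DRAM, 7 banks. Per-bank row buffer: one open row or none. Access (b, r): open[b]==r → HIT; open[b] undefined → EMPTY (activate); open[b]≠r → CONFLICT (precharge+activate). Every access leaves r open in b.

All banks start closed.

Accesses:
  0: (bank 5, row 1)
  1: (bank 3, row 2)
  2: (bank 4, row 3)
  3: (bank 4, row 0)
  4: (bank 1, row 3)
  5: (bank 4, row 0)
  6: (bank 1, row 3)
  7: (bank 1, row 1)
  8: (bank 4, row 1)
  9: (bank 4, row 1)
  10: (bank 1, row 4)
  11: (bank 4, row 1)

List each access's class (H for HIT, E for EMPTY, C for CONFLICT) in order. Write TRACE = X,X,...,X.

step 0: bank5 None->1 [EMPTY]
step 1: bank3 None->2 [EMPTY]
step 2: bank4 None->3 [EMPTY]
step 3: bank4 3->0 [CONFLICT]
step 4: bank1 None->3 [EMPTY]
step 5: bank4 0->0 [HIT]
step 6: bank1 3->3 [HIT]
step 7: bank1 3->1 [CONFLICT]
step 8: bank4 0->1 [CONFLICT]
step 9: bank4 1->1 [HIT]
step 10: bank1 1->4 [CONFLICT]
step 11: bank4 1->1 [HIT]

TRACE = E,E,E,C,E,H,H,C,C,H,C,H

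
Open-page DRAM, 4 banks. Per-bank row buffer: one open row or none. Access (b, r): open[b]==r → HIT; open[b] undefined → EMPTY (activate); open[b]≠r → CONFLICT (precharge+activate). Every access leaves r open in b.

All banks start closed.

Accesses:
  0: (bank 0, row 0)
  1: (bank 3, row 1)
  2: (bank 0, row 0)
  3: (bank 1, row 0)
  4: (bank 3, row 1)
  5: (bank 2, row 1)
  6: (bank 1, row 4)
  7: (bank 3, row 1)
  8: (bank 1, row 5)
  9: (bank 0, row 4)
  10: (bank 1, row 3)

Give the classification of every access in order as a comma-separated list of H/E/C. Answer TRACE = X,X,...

  [0] b0 r0: no row ⇒ E
  [1] b3 r1: no row ⇒ E
  [2] b0 r0: had r0 ⇒ H
  [3] b1 r0: no row ⇒ E
  [4] b3 r1: had r1 ⇒ H
  [5] b2 r1: no row ⇒ E
  [6] b1 r4: had r0 ⇒ C
  [7] b3 r1: had r1 ⇒ H
  [8] b1 r5: had r4 ⇒ C
  [9] b0 r4: had r0 ⇒ C
  [10] b1 r3: had r5 ⇒ C

TRACE = E,E,H,E,H,E,C,H,C,C,C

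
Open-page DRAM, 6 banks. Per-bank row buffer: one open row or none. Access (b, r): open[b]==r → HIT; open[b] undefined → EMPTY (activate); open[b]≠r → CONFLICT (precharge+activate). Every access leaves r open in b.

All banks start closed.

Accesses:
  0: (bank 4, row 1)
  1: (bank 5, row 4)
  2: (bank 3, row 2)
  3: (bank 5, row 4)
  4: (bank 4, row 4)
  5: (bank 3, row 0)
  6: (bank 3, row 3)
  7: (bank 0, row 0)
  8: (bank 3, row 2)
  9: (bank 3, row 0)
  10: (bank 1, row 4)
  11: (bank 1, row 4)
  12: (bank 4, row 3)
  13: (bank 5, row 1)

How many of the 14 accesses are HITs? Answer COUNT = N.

step 0: bank4 None->1 [EMPTY]
step 1: bank5 None->4 [EMPTY]
step 2: bank3 None->2 [EMPTY]
step 3: bank5 4->4 [HIT]
step 4: bank4 1->4 [CONFLICT]
step 5: bank3 2->0 [CONFLICT]
step 6: bank3 0->3 [CONFLICT]
step 7: bank0 None->0 [EMPTY]
step 8: bank3 3->2 [CONFLICT]
step 9: bank3 2->0 [CONFLICT]
step 10: bank1 None->4 [EMPTY]
step 11: bank1 4->4 [HIT]
step 12: bank4 4->3 [CONFLICT]
step 13: bank5 4->1 [CONFLICT]

COUNT = 2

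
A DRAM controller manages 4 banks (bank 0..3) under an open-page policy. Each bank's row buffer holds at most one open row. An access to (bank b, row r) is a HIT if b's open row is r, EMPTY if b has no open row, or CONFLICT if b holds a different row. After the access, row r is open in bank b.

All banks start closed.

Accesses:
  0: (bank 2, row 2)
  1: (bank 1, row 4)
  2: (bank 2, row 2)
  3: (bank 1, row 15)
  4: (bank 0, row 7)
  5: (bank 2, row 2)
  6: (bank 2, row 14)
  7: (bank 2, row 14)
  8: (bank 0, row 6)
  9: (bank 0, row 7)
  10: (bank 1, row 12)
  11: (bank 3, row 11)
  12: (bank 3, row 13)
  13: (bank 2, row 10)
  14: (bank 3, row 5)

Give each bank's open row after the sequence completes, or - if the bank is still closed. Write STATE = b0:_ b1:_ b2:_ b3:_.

#0 (2,2) E
#1 (1,4) E
#2 (2,2) H  (was 2)
#3 (1,15) C  (was 4)
#4 (0,7) E
#5 (2,2) H  (was 2)
#6 (2,14) C  (was 2)
#7 (2,14) H  (was 14)
#8 (0,6) C  (was 7)
#9 (0,7) C  (was 6)
#10 (1,12) C  (was 15)
#11 (3,11) E
#12 (3,13) C  (was 11)
#13 (2,10) C  (was 14)
#14 (3,5) C  (was 13)

STATE = b0:7 b1:12 b2:10 b3:5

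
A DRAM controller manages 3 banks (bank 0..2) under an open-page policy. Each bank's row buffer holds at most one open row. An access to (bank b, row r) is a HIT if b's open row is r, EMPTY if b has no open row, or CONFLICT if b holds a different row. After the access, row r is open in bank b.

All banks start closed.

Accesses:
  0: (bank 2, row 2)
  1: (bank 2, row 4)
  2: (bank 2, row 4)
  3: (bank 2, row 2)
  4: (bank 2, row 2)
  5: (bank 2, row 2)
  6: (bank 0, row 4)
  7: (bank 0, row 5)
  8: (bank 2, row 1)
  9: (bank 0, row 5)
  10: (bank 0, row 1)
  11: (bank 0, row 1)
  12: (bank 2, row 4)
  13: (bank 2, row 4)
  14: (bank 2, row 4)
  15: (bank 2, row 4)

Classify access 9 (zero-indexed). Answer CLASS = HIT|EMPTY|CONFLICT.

CLASS = HIT

  [0] b2 r2: no row ⇒ E
  [1] b2 r4: had r2 ⇒ C
  [2] b2 r4: had r4 ⇒ H
  [3] b2 r2: had r4 ⇒ C
  [4] b2 r2: had r2 ⇒ H
  [5] b2 r2: had r2 ⇒ H
  [6] b0 r4: no row ⇒ E
  [7] b0 r5: had r4 ⇒ C
  [8] b2 r1: had r2 ⇒ C
  [9] b0 r5: had r5 ⇒ H
  [10] b0 r1: had r5 ⇒ C
  [11] b0 r1: had r1 ⇒ H
  [12] b2 r4: had r1 ⇒ C
  [13] b2 r4: had r4 ⇒ H
  [14] b2 r4: had r4 ⇒ H
  [15] b2 r4: had r4 ⇒ H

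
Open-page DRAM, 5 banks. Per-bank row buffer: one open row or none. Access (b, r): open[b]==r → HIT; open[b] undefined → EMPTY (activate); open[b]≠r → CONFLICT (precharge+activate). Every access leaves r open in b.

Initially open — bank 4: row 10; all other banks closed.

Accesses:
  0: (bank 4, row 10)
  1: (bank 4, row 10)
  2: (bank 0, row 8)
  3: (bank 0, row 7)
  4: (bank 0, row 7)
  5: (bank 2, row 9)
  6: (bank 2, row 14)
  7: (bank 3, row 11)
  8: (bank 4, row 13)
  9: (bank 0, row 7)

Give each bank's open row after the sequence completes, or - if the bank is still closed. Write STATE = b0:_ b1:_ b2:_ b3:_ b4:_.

STATE = b0:7 b1:- b2:14 b3:11 b4:13

step 0: bank4 10->10 [HIT]
step 1: bank4 10->10 [HIT]
step 2: bank0 None->8 [EMPTY]
step 3: bank0 8->7 [CONFLICT]
step 4: bank0 7->7 [HIT]
step 5: bank2 None->9 [EMPTY]
step 6: bank2 9->14 [CONFLICT]
step 7: bank3 None->11 [EMPTY]
step 8: bank4 10->13 [CONFLICT]
step 9: bank0 7->7 [HIT]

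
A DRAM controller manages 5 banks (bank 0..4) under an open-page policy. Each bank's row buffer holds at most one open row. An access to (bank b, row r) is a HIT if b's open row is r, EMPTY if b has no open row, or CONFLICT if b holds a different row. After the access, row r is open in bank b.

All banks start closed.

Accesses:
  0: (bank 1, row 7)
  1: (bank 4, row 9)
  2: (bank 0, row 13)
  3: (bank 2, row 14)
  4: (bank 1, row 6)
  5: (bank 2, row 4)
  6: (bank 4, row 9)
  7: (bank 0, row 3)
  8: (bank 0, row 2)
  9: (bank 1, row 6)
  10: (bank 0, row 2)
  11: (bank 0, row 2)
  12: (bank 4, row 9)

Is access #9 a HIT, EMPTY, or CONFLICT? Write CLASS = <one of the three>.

CLASS = HIT

#0 (1,7) E
#1 (4,9) E
#2 (0,13) E
#3 (2,14) E
#4 (1,6) C  (was 7)
#5 (2,4) C  (was 14)
#6 (4,9) H  (was 9)
#7 (0,3) C  (was 13)
#8 (0,2) C  (was 3)
#9 (1,6) H  (was 6)
#10 (0,2) H  (was 2)
#11 (0,2) H  (was 2)
#12 (4,9) H  (was 9)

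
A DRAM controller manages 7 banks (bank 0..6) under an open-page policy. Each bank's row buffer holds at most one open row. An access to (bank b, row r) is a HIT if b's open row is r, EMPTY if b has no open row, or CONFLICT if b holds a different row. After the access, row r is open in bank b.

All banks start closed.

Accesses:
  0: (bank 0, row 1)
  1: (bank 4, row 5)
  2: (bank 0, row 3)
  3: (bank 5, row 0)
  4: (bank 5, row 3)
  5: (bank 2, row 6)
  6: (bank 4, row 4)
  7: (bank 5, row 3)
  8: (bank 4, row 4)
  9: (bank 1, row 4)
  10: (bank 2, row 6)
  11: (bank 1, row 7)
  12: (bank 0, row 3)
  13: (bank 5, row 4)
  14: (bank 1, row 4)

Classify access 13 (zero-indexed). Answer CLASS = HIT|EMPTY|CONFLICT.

CLASS = CONFLICT

step 0: bank0 None->1 [EMPTY]
step 1: bank4 None->5 [EMPTY]
step 2: bank0 1->3 [CONFLICT]
step 3: bank5 None->0 [EMPTY]
step 4: bank5 0->3 [CONFLICT]
step 5: bank2 None->6 [EMPTY]
step 6: bank4 5->4 [CONFLICT]
step 7: bank5 3->3 [HIT]
step 8: bank4 4->4 [HIT]
step 9: bank1 None->4 [EMPTY]
step 10: bank2 6->6 [HIT]
step 11: bank1 4->7 [CONFLICT]
step 12: bank0 3->3 [HIT]
step 13: bank5 3->4 [CONFLICT]
step 14: bank1 7->4 [CONFLICT]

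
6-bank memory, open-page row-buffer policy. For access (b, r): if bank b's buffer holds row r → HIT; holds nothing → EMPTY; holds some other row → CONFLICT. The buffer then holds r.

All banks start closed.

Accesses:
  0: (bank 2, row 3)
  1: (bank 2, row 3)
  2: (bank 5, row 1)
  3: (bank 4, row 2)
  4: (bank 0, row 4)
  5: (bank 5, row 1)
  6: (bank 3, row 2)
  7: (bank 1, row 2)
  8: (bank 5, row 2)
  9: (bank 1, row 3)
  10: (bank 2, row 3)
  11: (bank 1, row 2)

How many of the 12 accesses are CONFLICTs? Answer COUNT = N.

  [0] b2 r3: no row ⇒ E
  [1] b2 r3: had r3 ⇒ H
  [2] b5 r1: no row ⇒ E
  [3] b4 r2: no row ⇒ E
  [4] b0 r4: no row ⇒ E
  [5] b5 r1: had r1 ⇒ H
  [6] b3 r2: no row ⇒ E
  [7] b1 r2: no row ⇒ E
  [8] b5 r2: had r1 ⇒ C
  [9] b1 r3: had r2 ⇒ C
  [10] b2 r3: had r3 ⇒ H
  [11] b1 r2: had r3 ⇒ C

COUNT = 3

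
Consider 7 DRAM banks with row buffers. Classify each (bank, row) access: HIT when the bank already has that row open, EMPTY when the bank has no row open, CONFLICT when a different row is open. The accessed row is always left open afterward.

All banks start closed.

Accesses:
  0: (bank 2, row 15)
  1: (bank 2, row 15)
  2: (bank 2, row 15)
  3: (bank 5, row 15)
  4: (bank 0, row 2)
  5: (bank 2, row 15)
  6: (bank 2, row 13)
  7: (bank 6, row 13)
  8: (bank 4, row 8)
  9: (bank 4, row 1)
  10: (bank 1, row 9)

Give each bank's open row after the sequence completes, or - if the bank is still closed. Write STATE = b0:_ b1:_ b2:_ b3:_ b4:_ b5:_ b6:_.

STATE = b0:2 b1:9 b2:13 b3:- b4:1 b5:15 b6:13

  [0] b2 r15: no row ⇒ E
  [1] b2 r15: had r15 ⇒ H
  [2] b2 r15: had r15 ⇒ H
  [3] b5 r15: no row ⇒ E
  [4] b0 r2: no row ⇒ E
  [5] b2 r15: had r15 ⇒ H
  [6] b2 r13: had r15 ⇒ C
  [7] b6 r13: no row ⇒ E
  [8] b4 r8: no row ⇒ E
  [9] b4 r1: had r8 ⇒ C
  [10] b1 r9: no row ⇒ E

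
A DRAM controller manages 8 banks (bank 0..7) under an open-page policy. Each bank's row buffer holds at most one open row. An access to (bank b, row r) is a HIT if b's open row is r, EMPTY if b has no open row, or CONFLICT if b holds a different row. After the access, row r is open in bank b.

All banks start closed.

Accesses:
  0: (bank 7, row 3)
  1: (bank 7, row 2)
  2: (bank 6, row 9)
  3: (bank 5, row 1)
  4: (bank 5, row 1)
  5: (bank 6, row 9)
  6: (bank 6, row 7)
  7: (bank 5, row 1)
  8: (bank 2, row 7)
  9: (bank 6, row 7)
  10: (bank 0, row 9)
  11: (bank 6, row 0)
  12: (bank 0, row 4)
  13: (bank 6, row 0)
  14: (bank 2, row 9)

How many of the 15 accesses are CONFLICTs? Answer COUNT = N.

COUNT = 5

#0 (7,3) E
#1 (7,2) C  (was 3)
#2 (6,9) E
#3 (5,1) E
#4 (5,1) H  (was 1)
#5 (6,9) H  (was 9)
#6 (6,7) C  (was 9)
#7 (5,1) H  (was 1)
#8 (2,7) E
#9 (6,7) H  (was 7)
#10 (0,9) E
#11 (6,0) C  (was 7)
#12 (0,4) C  (was 9)
#13 (6,0) H  (was 0)
#14 (2,9) C  (was 7)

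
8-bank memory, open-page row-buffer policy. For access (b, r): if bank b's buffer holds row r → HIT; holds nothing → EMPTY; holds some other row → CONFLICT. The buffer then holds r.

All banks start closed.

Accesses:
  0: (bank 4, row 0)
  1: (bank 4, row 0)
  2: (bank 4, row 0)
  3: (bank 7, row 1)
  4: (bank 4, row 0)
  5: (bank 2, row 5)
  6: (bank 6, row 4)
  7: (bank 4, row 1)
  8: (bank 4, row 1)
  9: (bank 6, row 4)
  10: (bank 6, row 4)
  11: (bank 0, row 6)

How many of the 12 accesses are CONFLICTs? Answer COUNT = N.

COUNT = 1

step 0: bank4 None->0 [EMPTY]
step 1: bank4 0->0 [HIT]
step 2: bank4 0->0 [HIT]
step 3: bank7 None->1 [EMPTY]
step 4: bank4 0->0 [HIT]
step 5: bank2 None->5 [EMPTY]
step 6: bank6 None->4 [EMPTY]
step 7: bank4 0->1 [CONFLICT]
step 8: bank4 1->1 [HIT]
step 9: bank6 4->4 [HIT]
step 10: bank6 4->4 [HIT]
step 11: bank0 None->6 [EMPTY]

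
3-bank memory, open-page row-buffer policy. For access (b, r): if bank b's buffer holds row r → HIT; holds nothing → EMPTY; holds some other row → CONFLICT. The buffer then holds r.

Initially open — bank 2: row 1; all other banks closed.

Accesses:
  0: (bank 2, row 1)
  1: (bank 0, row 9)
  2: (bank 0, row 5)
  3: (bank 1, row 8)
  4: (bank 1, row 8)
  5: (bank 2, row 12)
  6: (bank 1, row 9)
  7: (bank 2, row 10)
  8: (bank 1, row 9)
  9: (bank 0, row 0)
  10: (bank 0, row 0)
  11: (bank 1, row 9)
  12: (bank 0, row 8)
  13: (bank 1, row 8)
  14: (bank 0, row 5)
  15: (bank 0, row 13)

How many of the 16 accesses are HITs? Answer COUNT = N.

COUNT = 5

step 0: bank2 1->1 [HIT]
step 1: bank0 None->9 [EMPTY]
step 2: bank0 9->5 [CONFLICT]
step 3: bank1 None->8 [EMPTY]
step 4: bank1 8->8 [HIT]
step 5: bank2 1->12 [CONFLICT]
step 6: bank1 8->9 [CONFLICT]
step 7: bank2 12->10 [CONFLICT]
step 8: bank1 9->9 [HIT]
step 9: bank0 5->0 [CONFLICT]
step 10: bank0 0->0 [HIT]
step 11: bank1 9->9 [HIT]
step 12: bank0 0->8 [CONFLICT]
step 13: bank1 9->8 [CONFLICT]
step 14: bank0 8->5 [CONFLICT]
step 15: bank0 5->13 [CONFLICT]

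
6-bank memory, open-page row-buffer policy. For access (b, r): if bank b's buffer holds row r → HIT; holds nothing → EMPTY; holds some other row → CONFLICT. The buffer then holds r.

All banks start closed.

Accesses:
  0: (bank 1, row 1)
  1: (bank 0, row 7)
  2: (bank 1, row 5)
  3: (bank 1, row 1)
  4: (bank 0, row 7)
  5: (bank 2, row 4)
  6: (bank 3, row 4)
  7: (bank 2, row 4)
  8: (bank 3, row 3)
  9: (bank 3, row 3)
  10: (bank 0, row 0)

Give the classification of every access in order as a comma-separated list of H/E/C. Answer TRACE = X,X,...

TRACE = E,E,C,C,H,E,E,H,C,H,C

  [0] b1 r1: no row ⇒ E
  [1] b0 r7: no row ⇒ E
  [2] b1 r5: had r1 ⇒ C
  [3] b1 r1: had r5 ⇒ C
  [4] b0 r7: had r7 ⇒ H
  [5] b2 r4: no row ⇒ E
  [6] b3 r4: no row ⇒ E
  [7] b2 r4: had r4 ⇒ H
  [8] b3 r3: had r4 ⇒ C
  [9] b3 r3: had r3 ⇒ H
  [10] b0 r0: had r7 ⇒ C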